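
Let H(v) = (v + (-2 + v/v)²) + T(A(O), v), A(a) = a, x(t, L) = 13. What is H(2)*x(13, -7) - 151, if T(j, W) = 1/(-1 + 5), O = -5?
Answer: -435/4 ≈ -108.75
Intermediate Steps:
T(j, W) = ¼ (T(j, W) = 1/4 = ¼)
H(v) = 5/4 + v (H(v) = (v + (-2 + v/v)²) + ¼ = (v + (-2 + 1)²) + ¼ = (v + (-1)²) + ¼ = (v + 1) + ¼ = (1 + v) + ¼ = 5/4 + v)
H(2)*x(13, -7) - 151 = (5/4 + 2)*13 - 151 = (13/4)*13 - 151 = 169/4 - 151 = -435/4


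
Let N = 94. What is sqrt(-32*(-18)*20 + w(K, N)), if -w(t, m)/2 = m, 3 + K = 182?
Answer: 2*sqrt(2833) ≈ 106.45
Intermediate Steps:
K = 179 (K = -3 + 182 = 179)
w(t, m) = -2*m
sqrt(-32*(-18)*20 + w(K, N)) = sqrt(-32*(-18)*20 - 2*94) = sqrt(576*20 - 188) = sqrt(11520 - 188) = sqrt(11332) = 2*sqrt(2833)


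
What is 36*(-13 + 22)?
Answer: 324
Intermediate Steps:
36*(-13 + 22) = 36*9 = 324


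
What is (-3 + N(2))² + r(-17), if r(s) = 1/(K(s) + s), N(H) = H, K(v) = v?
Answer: 33/34 ≈ 0.97059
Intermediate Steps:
r(s) = 1/(2*s) (r(s) = 1/(s + s) = 1/(2*s))
(-3 + N(2))² + r(-17) = (-3 + 2)² + (½)/(-17) = (-1)² + (½)*(-1/17) = 1 - 1/34 = 33/34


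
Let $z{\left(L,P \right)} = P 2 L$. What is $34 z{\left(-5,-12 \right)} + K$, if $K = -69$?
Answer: $4011$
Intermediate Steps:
$z{\left(L,P \right)} = 2 L P$ ($z{\left(L,P \right)} = 2 P L = 2 L P$)
$34 z{\left(-5,-12 \right)} + K = 34 \cdot 2 \left(-5\right) \left(-12\right) - 69 = 34 \cdot 120 - 69 = 4080 - 69 = 4011$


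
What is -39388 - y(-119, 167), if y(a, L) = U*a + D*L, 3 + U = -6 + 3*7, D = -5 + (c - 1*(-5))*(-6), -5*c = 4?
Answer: -164583/5 ≈ -32917.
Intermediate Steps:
c = -⅘ (c = -⅕*4 = -⅘ ≈ -0.80000)
D = -151/5 (D = -5 + (-⅘ - 1*(-5))*(-6) = -5 + (-⅘ + 5)*(-6) = -5 + (21/5)*(-6) = -5 - 126/5 = -151/5 ≈ -30.200)
U = 12 (U = -3 + (-6 + 3*7) = -3 + (-6 + 21) = -3 + 15 = 12)
y(a, L) = 12*a - 151*L/5
-39388 - y(-119, 167) = -39388 - (12*(-119) - 151/5*167) = -39388 - (-1428 - 25217/5) = -39388 - 1*(-32357/5) = -39388 + 32357/5 = -164583/5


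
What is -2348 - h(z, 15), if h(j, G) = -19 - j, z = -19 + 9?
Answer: -2339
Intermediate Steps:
z = -10
-2348 - h(z, 15) = -2348 - (-19 - 1*(-10)) = -2348 - (-19 + 10) = -2348 - 1*(-9) = -2348 + 9 = -2339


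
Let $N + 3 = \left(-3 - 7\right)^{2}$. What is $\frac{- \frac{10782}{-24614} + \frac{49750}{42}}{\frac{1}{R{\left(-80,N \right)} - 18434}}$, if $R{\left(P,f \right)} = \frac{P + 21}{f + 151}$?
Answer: $- \frac{116673301582723}{5341238} \approx -2.1844 \cdot 10^{7}$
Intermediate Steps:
$N = 97$ ($N = -3 + \left(-3 - 7\right)^{2} = -3 + \left(-10\right)^{2} = -3 + 100 = 97$)
$R{\left(P,f \right)} = \frac{21 + P}{151 + f}$
$\frac{- \frac{10782}{-24614} + \frac{49750}{42}}{\frac{1}{R{\left(-80,N \right)} - 18434}} = \frac{- \frac{10782}{-24614} + \frac{49750}{42}}{\frac{1}{\frac{21 - 80}{151 + 97} - 18434}} = \frac{\left(-10782\right) \left(- \frac{1}{24614}\right) + 49750 \cdot \frac{1}{42}}{\frac{1}{\frac{1}{248} \left(-59\right) - 18434}} = \frac{\frac{5391}{12307} + \frac{24875}{21}}{\frac{1}{\frac{1}{248} \left(-59\right) - 18434}} = \frac{306249836}{258447 \frac{1}{- \frac{59}{248} - 18434}} = \frac{306249836}{258447 \frac{1}{- \frac{4571691}{248}}} = \frac{306249836}{258447 \left(- \frac{248}{4571691}\right)} = \frac{306249836}{258447} \left(- \frac{4571691}{248}\right) = - \frac{116673301582723}{5341238}$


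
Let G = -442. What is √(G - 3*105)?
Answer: I*√757 ≈ 27.514*I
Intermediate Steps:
√(G - 3*105) = √(-442 - 3*105) = √(-442 - 315) = √(-757) = I*√757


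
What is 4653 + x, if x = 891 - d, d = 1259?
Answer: 4285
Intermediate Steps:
x = -368 (x = 891 - 1*1259 = 891 - 1259 = -368)
4653 + x = 4653 - 368 = 4285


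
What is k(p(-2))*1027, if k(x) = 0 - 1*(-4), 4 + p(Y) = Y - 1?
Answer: 4108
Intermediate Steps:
p(Y) = -5 + Y (p(Y) = -4 + (Y - 1) = -4 + (-1 + Y) = -5 + Y)
k(x) = 4 (k(x) = 0 + 4 = 4)
k(p(-2))*1027 = 4*1027 = 4108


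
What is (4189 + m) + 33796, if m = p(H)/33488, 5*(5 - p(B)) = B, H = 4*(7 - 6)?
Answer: 908601203/23920 ≈ 37985.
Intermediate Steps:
H = 4 (H = 4*1 = 4)
p(B) = 5 - B/5
m = 3/23920 (m = (5 - 1/5*4)/33488 = (5 - 4/5)*(1/33488) = (21/5)*(1/33488) = 3/23920 ≈ 0.00012542)
(4189 + m) + 33796 = (4189 + 3/23920) + 33796 = 100200883/23920 + 33796 = 908601203/23920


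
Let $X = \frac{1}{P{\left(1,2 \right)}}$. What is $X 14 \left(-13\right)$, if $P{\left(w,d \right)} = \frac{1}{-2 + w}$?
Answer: $182$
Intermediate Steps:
$X = -1$ ($X = \frac{1}{\frac{1}{-2 + 1}} = \frac{1}{\frac{1}{-1}} = \frac{1}{-1} = -1$)
$X 14 \left(-13\right) = \left(-1\right) 14 \left(-13\right) = \left(-14\right) \left(-13\right) = 182$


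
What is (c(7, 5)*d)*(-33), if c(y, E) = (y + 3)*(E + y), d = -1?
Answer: 3960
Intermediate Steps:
c(y, E) = (3 + y)*(E + y)
(c(7, 5)*d)*(-33) = ((7² + 3*5 + 3*7 + 5*7)*(-1))*(-33) = ((49 + 15 + 21 + 35)*(-1))*(-33) = (120*(-1))*(-33) = -120*(-33) = 3960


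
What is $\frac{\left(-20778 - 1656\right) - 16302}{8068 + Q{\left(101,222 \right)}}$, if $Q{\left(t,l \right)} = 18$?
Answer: $- \frac{19368}{4043} \approx -4.7905$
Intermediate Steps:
$\frac{\left(-20778 - 1656\right) - 16302}{8068 + Q{\left(101,222 \right)}} = \frac{\left(-20778 - 1656\right) - 16302}{8068 + 18} = \frac{\left(-20778 - 1656\right) - 16302}{8086} = \left(-22434 - 16302\right) \frac{1}{8086} = \left(-38736\right) \frac{1}{8086} = - \frac{19368}{4043}$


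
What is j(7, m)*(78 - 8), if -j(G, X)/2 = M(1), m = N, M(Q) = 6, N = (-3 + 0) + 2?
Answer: -840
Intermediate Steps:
N = -1 (N = -3 + 2 = -1)
m = -1
j(G, X) = -12 (j(G, X) = -2*6 = -12)
j(7, m)*(78 - 8) = -12*(78 - 8) = -12*70 = -840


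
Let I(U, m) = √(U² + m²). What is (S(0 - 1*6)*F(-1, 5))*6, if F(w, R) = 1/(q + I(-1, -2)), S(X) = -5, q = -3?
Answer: 45/2 + 15*√5/2 ≈ 39.271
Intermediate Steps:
F(w, R) = 1/(-3 + √5) (F(w, R) = 1/(-3 + √((-1)² + (-2)²)) = 1/(-3 + √(1 + 4)) = 1/(-3 + √5))
(S(0 - 1*6)*F(-1, 5))*6 = -5*(-¾ - √5/4)*6 = (15/4 + 5*√5/4)*6 = 45/2 + 15*√5/2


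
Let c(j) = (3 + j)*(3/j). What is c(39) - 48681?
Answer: -632811/13 ≈ -48678.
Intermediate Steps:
c(j) = 3*(3 + j)/j
c(39) - 48681 = (3 + 9/39) - 48681 = (3 + 9*(1/39)) - 48681 = (3 + 3/13) - 48681 = 42/13 - 48681 = -632811/13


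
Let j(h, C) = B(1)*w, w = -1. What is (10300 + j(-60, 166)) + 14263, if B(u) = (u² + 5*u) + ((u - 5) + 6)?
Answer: 24555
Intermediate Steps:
B(u) = 1 + u² + 6*u (B(u) = (u² + 5*u) + ((-5 + u) + 6) = (u² + 5*u) + (1 + u) = 1 + u² + 6*u)
j(h, C) = -8 (j(h, C) = (1 + 1² + 6*1)*(-1) = (1 + 1 + 6)*(-1) = 8*(-1) = -8)
(10300 + j(-60, 166)) + 14263 = (10300 - 8) + 14263 = 10292 + 14263 = 24555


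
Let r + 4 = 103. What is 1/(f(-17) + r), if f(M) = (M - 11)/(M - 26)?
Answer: 43/4285 ≈ 0.010035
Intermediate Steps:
r = 99 (r = -4 + 103 = 99)
f(M) = (-11 + M)/(-26 + M)
1/(f(-17) + r) = 1/((-11 - 17)/(-26 - 17) + 99) = 1/(-28/(-43) + 99) = 1/(-1/43*(-28) + 99) = 1/(28/43 + 99) = 1/(4285/43) = 43/4285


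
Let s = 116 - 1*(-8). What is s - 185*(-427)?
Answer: 79119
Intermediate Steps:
s = 124 (s = 116 + 8 = 124)
s - 185*(-427) = 124 - 185*(-427) = 124 + 78995 = 79119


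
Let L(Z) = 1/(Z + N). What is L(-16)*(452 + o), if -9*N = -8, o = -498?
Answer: 207/68 ≈ 3.0441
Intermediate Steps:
N = 8/9 (N = -⅑*(-8) = 8/9 ≈ 0.88889)
L(Z) = 1/(8/9 + Z) (L(Z) = 1/(Z + 8/9) = 1/(8/9 + Z))
L(-16)*(452 + o) = (9/(8 + 9*(-16)))*(452 - 498) = (9/(8 - 144))*(-46) = (9/(-136))*(-46) = (9*(-1/136))*(-46) = -9/136*(-46) = 207/68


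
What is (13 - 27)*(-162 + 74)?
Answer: 1232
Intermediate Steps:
(13 - 27)*(-162 + 74) = -14*(-88) = 1232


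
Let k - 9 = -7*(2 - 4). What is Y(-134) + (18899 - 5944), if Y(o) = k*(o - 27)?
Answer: 9252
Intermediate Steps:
k = 23 (k = 9 - 7*(2 - 4) = 9 - 7*(-2) = 9 + 14 = 23)
Y(o) = -621 + 23*o (Y(o) = 23*(o - 27) = 23*(-27 + o) = -621 + 23*o)
Y(-134) + (18899 - 5944) = (-621 + 23*(-134)) + (18899 - 5944) = (-621 - 3082) + 12955 = -3703 + 12955 = 9252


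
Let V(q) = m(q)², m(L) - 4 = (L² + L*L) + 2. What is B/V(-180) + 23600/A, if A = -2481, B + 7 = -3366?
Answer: -33038568192671/3473249184972 ≈ -9.5123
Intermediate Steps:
B = -3373 (B = -7 - 3366 = -3373)
m(L) = 6 + 2*L² (m(L) = 4 + ((L² + L*L) + 2) = 4 + ((L² + L²) + 2) = 4 + (2*L² + 2) = 4 + (2 + 2*L²) = 6 + 2*L²)
V(q) = (6 + 2*q²)²
B/V(-180) + 23600/A = -3373*1/(4*(3 + (-180)²)²) + 23600/(-2481) = -3373*1/(4*(3 + 32400)²) + 23600*(-1/2481) = -3373/(4*32403²) - 23600/2481 = -3373/(4*1049954409) - 23600/2481 = -3373/4199817636 - 23600/2481 = -33038568192671/3473249184972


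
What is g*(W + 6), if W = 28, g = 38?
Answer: 1292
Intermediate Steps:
g*(W + 6) = 38*(28 + 6) = 38*34 = 1292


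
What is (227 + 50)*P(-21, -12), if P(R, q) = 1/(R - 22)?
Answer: -277/43 ≈ -6.4419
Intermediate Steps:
P(R, q) = 1/(-22 + R)
(227 + 50)*P(-21, -12) = (227 + 50)/(-22 - 21) = 277/(-43) = 277*(-1/43) = -277/43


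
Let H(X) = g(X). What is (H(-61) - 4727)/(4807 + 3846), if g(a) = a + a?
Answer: -4849/8653 ≈ -0.56038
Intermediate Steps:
g(a) = 2*a
H(X) = 2*X
(H(-61) - 4727)/(4807 + 3846) = (2*(-61) - 4727)/(4807 + 3846) = (-122 - 4727)/8653 = -4849*1/8653 = -4849/8653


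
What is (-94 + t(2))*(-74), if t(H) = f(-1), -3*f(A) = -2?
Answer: 20720/3 ≈ 6906.7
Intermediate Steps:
f(A) = ⅔ (f(A) = -⅓*(-2) = ⅔)
t(H) = ⅔
(-94 + t(2))*(-74) = (-94 + ⅔)*(-74) = -280/3*(-74) = 20720/3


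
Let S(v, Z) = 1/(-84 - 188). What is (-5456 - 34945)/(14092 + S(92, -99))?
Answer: -10989072/3833023 ≈ -2.8669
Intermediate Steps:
S(v, Z) = -1/272 (S(v, Z) = 1/(-272) = -1/272)
(-5456 - 34945)/(14092 + S(92, -99)) = (-5456 - 34945)/(14092 - 1/272) = -40401/3833023/272 = -40401*272/3833023 = -10989072/3833023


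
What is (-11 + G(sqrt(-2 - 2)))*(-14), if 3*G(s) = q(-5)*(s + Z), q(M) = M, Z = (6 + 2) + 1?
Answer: 364 + 140*I/3 ≈ 364.0 + 46.667*I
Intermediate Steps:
Z = 9 (Z = 8 + 1 = 9)
G(s) = -15 - 5*s/3 (G(s) = (-5*(s + 9))/3 = (-5*(9 + s))/3 = (-45 - 5*s)/3 = -15 - 5*s/3)
(-11 + G(sqrt(-2 - 2)))*(-14) = (-11 + (-15 - 5*sqrt(-2 - 2)/3))*(-14) = (-11 + (-15 - 10*I/3))*(-14) = (-26 - 10*I/3)*(-14) = 364 + 140*I/3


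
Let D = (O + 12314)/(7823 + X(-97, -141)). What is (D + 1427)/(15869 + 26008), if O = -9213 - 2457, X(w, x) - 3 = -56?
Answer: 792031/23241735 ≈ 0.034078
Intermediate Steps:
X(w, x) = -53 (X(w, x) = 3 - 56 = -53)
O = -11670
D = 46/555 (D = (-11670 + 12314)/(7823 - 53) = 644/7770 = 644*(1/7770) = 46/555 ≈ 0.082883)
(D + 1427)/(15869 + 26008) = (46/555 + 1427)/(15869 + 26008) = (792031/555)/41877 = (792031/555)*(1/41877) = 792031/23241735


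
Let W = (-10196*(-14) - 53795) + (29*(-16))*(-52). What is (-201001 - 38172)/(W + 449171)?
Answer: -239173/562248 ≈ -0.42539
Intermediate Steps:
W = 113077 (W = (142744 - 53795) - 464*(-52) = 88949 + 24128 = 113077)
(-201001 - 38172)/(W + 449171) = (-201001 - 38172)/(113077 + 449171) = -239173/562248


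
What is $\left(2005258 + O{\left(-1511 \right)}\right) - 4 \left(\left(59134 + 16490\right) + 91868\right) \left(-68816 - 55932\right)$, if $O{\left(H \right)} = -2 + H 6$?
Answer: $83579164254$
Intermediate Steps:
$O{\left(H \right)} = -2 + 6 H$
$\left(2005258 + O{\left(-1511 \right)}\right) - 4 \left(\left(59134 + 16490\right) + 91868\right) \left(-68816 - 55932\right) = \left(2005258 + \left(-2 + 6 \left(-1511\right)\right)\right) - 4 \left(\left(59134 + 16490\right) + 91868\right) \left(-68816 - 55932\right) = \left(2005258 - 9068\right) - 4 \left(75624 + 91868\right) \left(-124748\right) = \left(2005258 - 9068\right) - 4 \cdot 167492 \left(-124748\right) = 1996190 - -83577168064 = 1996190 + 83577168064 = 83579164254$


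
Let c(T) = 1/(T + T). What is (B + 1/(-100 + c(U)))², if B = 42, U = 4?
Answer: 1125602500/638401 ≈ 1763.2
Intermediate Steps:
c(T) = 1/(2*T)
(B + 1/(-100 + c(U)))² = (42 + 1/(-100 + (½)/4))² = (42 + 1/(-100 + (½)*(¼)))² = (42 + 1/(-100 + ⅛))² = (42 + 1/(-799/8))² = (42 - 8/799)² = (33550/799)² = 1125602500/638401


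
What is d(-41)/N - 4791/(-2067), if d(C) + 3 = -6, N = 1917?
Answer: 339472/146757 ≈ 2.3132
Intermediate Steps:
d(C) = -9 (d(C) = -3 - 6 = -9)
d(-41)/N - 4791/(-2067) = -9/1917 - 4791/(-2067) = -9*1/1917 - 4791*(-1/2067) = -1/213 + 1597/689 = 339472/146757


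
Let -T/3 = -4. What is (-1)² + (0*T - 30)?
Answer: -29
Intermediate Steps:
T = 12 (T = -3*(-4) = 12)
(-1)² + (0*T - 30) = (-1)² + (0*12 - 30) = 1 + (0 - 30) = 1 - 30 = -29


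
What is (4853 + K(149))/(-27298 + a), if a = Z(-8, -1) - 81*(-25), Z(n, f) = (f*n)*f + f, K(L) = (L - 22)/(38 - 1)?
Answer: -89844/467717 ≈ -0.19209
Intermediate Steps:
K(L) = -22/37 + L/37 (K(L) = (-22 + L)/37 = (-22 + L)*(1/37) = -22/37 + L/37)
Z(n, f) = f + n*f**2 (Z(n, f) = n*f**2 + f = f + n*f**2)
a = 2016 (a = -(1 - 1*(-8)) - 81*(-25) = -(1 + 8) + 2025 = -1*9 + 2025 = -9 + 2025 = 2016)
(4853 + K(149))/(-27298 + a) = (4853 + (-22/37 + (1/37)*149))/(-27298 + 2016) = (4853 + (-22/37 + 149/37))/(-25282) = (4853 + 127/37)*(-1/25282) = (179688/37)*(-1/25282) = -89844/467717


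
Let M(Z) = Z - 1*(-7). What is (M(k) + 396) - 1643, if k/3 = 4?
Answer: -1228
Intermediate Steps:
k = 12 (k = 3*4 = 12)
M(Z) = 7 + Z (M(Z) = Z + 7 = 7 + Z)
(M(k) + 396) - 1643 = ((7 + 12) + 396) - 1643 = (19 + 396) - 1643 = 415 - 1643 = -1228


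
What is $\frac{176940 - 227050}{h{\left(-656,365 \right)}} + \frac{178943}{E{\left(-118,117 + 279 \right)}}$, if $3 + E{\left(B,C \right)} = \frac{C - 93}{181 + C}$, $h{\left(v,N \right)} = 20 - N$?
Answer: $- \frac{789994027}{10948} \approx -72159.0$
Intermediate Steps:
$E{\left(B,C \right)} = -3 + \frac{-93 + C}{181 + C}$ ($E{\left(B,C \right)} = -3 + \frac{C - 93}{181 + C} = -3 + \frac{-93 + C}{181 + C}$)
$\frac{176940 - 227050}{h{\left(-656,365 \right)}} + \frac{178943}{E{\left(-118,117 + 279 \right)}} = \frac{176940 - 227050}{20 - 365} + \frac{178943}{2 \frac{1}{181 + \left(117 + 279\right)} \left(-318 - \left(117 + 279\right)\right)} = - \frac{50110}{20 - 365} + \frac{178943}{2 \frac{1}{181 + 396} \left(-318 - 396\right)} = - \frac{50110}{-345} + \frac{178943}{2 \cdot \frac{1}{577} \left(-318 - 396\right)} = \left(-50110\right) \left(- \frac{1}{345}\right) + \frac{178943}{2 \cdot \frac{1}{577} \left(-714\right)} = \frac{10022}{69} + \frac{178943}{- \frac{1428}{577}} = \frac{10022}{69} + 178943 \left(- \frac{577}{1428}\right) = \frac{10022}{69} - \frac{103250111}{1428} = - \frac{789994027}{10948}$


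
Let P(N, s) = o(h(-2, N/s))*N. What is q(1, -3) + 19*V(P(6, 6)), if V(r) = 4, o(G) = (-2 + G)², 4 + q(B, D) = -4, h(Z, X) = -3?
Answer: 68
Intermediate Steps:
q(B, D) = -8 (q(B, D) = -4 - 4 = -8)
P(N, s) = 25*N (P(N, s) = (-2 - 3)²*N = (-5)²*N = 25*N)
q(1, -3) + 19*V(P(6, 6)) = -8 + 19*4 = -8 + 76 = 68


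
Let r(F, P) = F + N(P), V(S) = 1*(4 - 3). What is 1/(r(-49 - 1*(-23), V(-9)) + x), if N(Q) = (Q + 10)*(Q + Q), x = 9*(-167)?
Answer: -1/1507 ≈ -0.00066357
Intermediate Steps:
x = -1503
V(S) = 1 (V(S) = 1*1 = 1)
N(Q) = 2*Q*(10 + Q) (N(Q) = (10 + Q)*(2*Q) = 2*Q*(10 + Q))
r(F, P) = F + 2*P*(10 + P)
1/(r(-49 - 1*(-23), V(-9)) + x) = 1/(((-49 - 1*(-23)) + 2*1*(10 + 1)) - 1503) = 1/(((-49 + 23) + 2*1*11) - 1503) = 1/((-26 + 22) - 1503) = 1/(-4 - 1503) = 1/(-1507) = -1/1507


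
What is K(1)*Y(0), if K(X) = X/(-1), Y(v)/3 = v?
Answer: 0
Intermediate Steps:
Y(v) = 3*v
K(X) = -X (K(X) = X*(-1) = -X)
K(1)*Y(0) = (-1*1)*(3*0) = -1*0 = 0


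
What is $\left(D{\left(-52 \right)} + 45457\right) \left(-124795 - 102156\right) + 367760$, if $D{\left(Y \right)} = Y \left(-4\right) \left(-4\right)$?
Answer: $-10127320615$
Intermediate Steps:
$D{\left(Y \right)} = 16 Y$ ($D{\left(Y \right)} = - 4 Y \left(-4\right) = 16 Y$)
$\left(D{\left(-52 \right)} + 45457\right) \left(-124795 - 102156\right) + 367760 = \left(16 \left(-52\right) + 45457\right) \left(-124795 - 102156\right) + 367760 = \left(-832 + 45457\right) \left(-226951\right) + 367760 = 44625 \left(-226951\right) + 367760 = -10127688375 + 367760 = -10127320615$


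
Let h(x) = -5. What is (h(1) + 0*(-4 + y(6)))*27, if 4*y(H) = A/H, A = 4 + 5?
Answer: -135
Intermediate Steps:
A = 9
y(H) = 9/(4*H) (y(H) = (9/H)/4 = 9/(4*H))
(h(1) + 0*(-4 + y(6)))*27 = (-5 + 0*(-4 + (9/4)/6))*27 = (-5 + 0*(-4 + (9/4)*(1/6)))*27 = (-5 + 0*(-4 + 3/8))*27 = (-5 + 0*(-29/8))*27 = (-5 + 0)*27 = -5*27 = -135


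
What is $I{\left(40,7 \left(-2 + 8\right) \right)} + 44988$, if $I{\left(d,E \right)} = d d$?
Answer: $46588$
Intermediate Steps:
$I{\left(d,E \right)} = d^{2}$
$I{\left(40,7 \left(-2 + 8\right) \right)} + 44988 = 40^{2} + 44988 = 1600 + 44988 = 46588$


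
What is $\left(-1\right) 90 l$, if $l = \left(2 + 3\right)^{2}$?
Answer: $-2250$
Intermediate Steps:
$l = 25$ ($l = 5^{2} = 25$)
$\left(-1\right) 90 l = \left(-1\right) 90 \cdot 25 = \left(-90\right) 25 = -2250$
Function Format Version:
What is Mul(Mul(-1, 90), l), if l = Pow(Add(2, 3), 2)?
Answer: -2250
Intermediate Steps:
l = 25 (l = Pow(5, 2) = 25)
Mul(Mul(-1, 90), l) = Mul(Mul(-1, 90), 25) = Mul(-90, 25) = -2250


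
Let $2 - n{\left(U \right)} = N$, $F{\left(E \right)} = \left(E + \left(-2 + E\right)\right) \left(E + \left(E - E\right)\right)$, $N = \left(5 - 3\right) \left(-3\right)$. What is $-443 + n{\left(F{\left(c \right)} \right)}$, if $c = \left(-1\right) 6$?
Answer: $-435$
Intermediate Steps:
$c = -6$
$N = -6$ ($N = 2 \left(-3\right) = -6$)
$F{\left(E \right)} = E \left(-2 + 2 E\right)$ ($F{\left(E \right)} = \left(-2 + 2 E\right) \left(E + 0\right) = \left(-2 + 2 E\right) E = E \left(-2 + 2 E\right)$)
$n{\left(U \right)} = 8$ ($n{\left(U \right)} = 2 - -6 = 2 + 6 = 8$)
$-443 + n{\left(F{\left(c \right)} \right)} = -443 + 8 = -435$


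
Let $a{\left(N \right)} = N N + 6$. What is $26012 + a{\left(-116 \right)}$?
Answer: $39474$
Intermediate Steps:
$a{\left(N \right)} = 6 + N^{2}$ ($a{\left(N \right)} = N^{2} + 6 = 6 + N^{2}$)
$26012 + a{\left(-116 \right)} = 26012 + \left(6 + \left(-116\right)^{2}\right) = 26012 + \left(6 + 13456\right) = 26012 + 13462 = 39474$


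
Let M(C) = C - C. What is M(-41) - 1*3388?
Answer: -3388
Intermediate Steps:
M(C) = 0
M(-41) - 1*3388 = 0 - 1*3388 = 0 - 3388 = -3388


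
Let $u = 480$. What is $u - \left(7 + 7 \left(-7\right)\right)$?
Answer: $522$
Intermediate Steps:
$u - \left(7 + 7 \left(-7\right)\right) = 480 - \left(7 + 7 \left(-7\right)\right) = 480 - \left(7 - 49\right) = 480 - -42 = 480 + 42 = 522$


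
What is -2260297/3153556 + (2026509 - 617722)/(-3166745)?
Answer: -11600472919837/9986507695220 ≈ -1.1616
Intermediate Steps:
-2260297/3153556 + (2026509 - 617722)/(-3166745) = -2260297*1/3153556 + 1408787*(-1/3166745) = -2260297/3153556 - 1408787/3166745 = -11600472919837/9986507695220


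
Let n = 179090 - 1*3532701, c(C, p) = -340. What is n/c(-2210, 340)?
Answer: 3353611/340 ≈ 9863.6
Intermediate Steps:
n = -3353611 (n = 179090 - 3532701 = -3353611)
n/c(-2210, 340) = -3353611/(-340) = -3353611*(-1/340) = 3353611/340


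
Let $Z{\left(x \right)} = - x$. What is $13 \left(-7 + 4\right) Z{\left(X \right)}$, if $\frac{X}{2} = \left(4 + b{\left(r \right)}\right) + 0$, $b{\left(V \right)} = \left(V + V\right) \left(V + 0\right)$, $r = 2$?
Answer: $936$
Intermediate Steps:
$b{\left(V \right)} = 2 V^{2}$ ($b{\left(V \right)} = 2 V V = 2 V^{2}$)
$X = 24$ ($X = 2 \left(\left(4 + 2 \cdot 2^{2}\right) + 0\right) = 2 \left(\left(4 + 2 \cdot 4\right) + 0\right) = 2 \left(\left(4 + 8\right) + 0\right) = 2 \left(12 + 0\right) = 2 \cdot 12 = 24$)
$13 \left(-7 + 4\right) Z{\left(X \right)} = 13 \left(-7 + 4\right) \left(\left(-1\right) 24\right) = 13 \left(-3\right) \left(-24\right) = \left(-39\right) \left(-24\right) = 936$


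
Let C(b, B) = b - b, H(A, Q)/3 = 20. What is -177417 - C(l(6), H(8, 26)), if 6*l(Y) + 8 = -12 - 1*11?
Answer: -177417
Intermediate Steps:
H(A, Q) = 60 (H(A, Q) = 3*20 = 60)
l(Y) = -31/6 (l(Y) = -4/3 + (-12 - 1*11)/6 = -4/3 + (-12 - 11)/6 = -4/3 + (1/6)*(-23) = -4/3 - 23/6 = -31/6)
C(b, B) = 0
-177417 - C(l(6), H(8, 26)) = -177417 - 1*0 = -177417 + 0 = -177417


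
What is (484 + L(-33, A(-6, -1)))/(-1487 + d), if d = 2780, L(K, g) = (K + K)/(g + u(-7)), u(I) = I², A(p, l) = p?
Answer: 20746/55599 ≈ 0.37314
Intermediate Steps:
L(K, g) = 2*K/(49 + g) (L(K, g) = (K + K)/(g + (-7)²) = (2*K)/(g + 49) = (2*K)/(49 + g) = 2*K/(49 + g))
(484 + L(-33, A(-6, -1)))/(-1487 + d) = (484 + 2*(-33)/(49 - 6))/(-1487 + 2780) = (484 + 2*(-33)/43)/1293 = (484 + 2*(-33)*(1/43))*(1/1293) = (484 - 66/43)*(1/1293) = (20746/43)*(1/1293) = 20746/55599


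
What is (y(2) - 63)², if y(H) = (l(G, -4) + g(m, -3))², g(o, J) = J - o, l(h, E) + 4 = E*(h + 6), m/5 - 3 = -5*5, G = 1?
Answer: 30935844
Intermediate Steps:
m = -110 (m = 15 + 5*(-5*5) = 15 + 5*(-25) = 15 - 125 = -110)
l(h, E) = -4 + E*(6 + h) (l(h, E) = -4 + E*(h + 6) = -4 + E*(6 + h))
y(H) = 5625 (y(H) = ((-4 + 6*(-4) - 4*1) + (-3 - 1*(-110)))² = ((-4 - 24 - 4) + (-3 + 110))² = (-32 + 107)² = 75² = 5625)
(y(2) - 63)² = (5625 - 63)² = 5562² = 30935844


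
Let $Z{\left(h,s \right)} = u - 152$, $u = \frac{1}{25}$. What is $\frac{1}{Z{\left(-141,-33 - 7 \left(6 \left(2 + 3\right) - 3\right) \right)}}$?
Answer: $- \frac{25}{3799} \approx -0.0065807$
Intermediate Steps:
$u = \frac{1}{25} \approx 0.04$
$Z{\left(h,s \right)} = - \frac{3799}{25}$ ($Z{\left(h,s \right)} = \frac{1}{25} - 152 = - \frac{3799}{25}$)
$\frac{1}{Z{\left(-141,-33 - 7 \left(6 \left(2 + 3\right) - 3\right) \right)}} = \frac{1}{- \frac{3799}{25}} = - \frac{25}{3799}$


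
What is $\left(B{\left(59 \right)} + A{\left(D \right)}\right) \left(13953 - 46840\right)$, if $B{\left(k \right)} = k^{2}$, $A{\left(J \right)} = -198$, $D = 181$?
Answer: $-107968021$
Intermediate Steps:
$\left(B{\left(59 \right)} + A{\left(D \right)}\right) \left(13953 - 46840\right) = \left(59^{2} - 198\right) \left(13953 - 46840\right) = \left(3481 - 198\right) \left(-32887\right) = 3283 \left(-32887\right) = -107968021$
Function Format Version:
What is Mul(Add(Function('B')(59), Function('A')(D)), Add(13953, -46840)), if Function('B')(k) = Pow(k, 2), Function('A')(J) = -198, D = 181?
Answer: -107968021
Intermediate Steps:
Mul(Add(Function('B')(59), Function('A')(D)), Add(13953, -46840)) = Mul(Add(Pow(59, 2), -198), Add(13953, -46840)) = Mul(Add(3481, -198), -32887) = Mul(3283, -32887) = -107968021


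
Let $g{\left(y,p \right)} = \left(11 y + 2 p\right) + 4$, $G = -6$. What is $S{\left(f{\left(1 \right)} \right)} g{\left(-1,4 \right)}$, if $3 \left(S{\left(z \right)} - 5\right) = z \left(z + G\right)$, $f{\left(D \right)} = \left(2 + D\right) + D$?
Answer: $\frac{7}{3} \approx 2.3333$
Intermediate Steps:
$g{\left(y,p \right)} = 4 + 2 p + 11 y$ ($g{\left(y,p \right)} = \left(2 p + 11 y\right) + 4 = 4 + 2 p + 11 y$)
$f{\left(D \right)} = 2 + 2 D$
$S{\left(z \right)} = 5 + \frac{z \left(-6 + z\right)}{3}$ ($S{\left(z \right)} = 5 + \frac{z \left(z - 6\right)}{3} = 5 + \frac{z \left(-6 + z\right)}{3}$)
$S{\left(f{\left(1 \right)} \right)} g{\left(-1,4 \right)} = \left(5 - 2 \left(2 + 2 \cdot 1\right) + \frac{\left(2 + 2 \cdot 1\right)^{2}}{3}\right) \left(4 + 2 \cdot 4 + 11 \left(-1\right)\right) = \left(5 - 2 \left(2 + 2\right) + \frac{\left(2 + 2\right)^{2}}{3}\right) \left(4 + 8 - 11\right) = \left(5 - 8 + \frac{4^{2}}{3}\right) 1 = \left(5 - 8 + \frac{1}{3} \cdot 16\right) 1 = \left(5 - 8 + \frac{16}{3}\right) 1 = \frac{7}{3} \cdot 1 = \frac{7}{3}$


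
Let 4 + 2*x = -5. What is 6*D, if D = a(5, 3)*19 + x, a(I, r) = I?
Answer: 543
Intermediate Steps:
x = -9/2 (x = -2 + (½)*(-5) = -2 - 5/2 = -9/2 ≈ -4.5000)
D = 181/2 (D = 5*19 - 9/2 = 95 - 9/2 = 181/2 ≈ 90.500)
6*D = 6*(181/2) = 543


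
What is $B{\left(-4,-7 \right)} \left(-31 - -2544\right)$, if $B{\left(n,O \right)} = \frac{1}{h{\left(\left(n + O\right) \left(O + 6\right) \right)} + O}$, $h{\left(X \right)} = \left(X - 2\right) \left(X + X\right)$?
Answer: $\frac{2513}{191} \approx 13.157$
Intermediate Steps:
$h{\left(X \right)} = 2 X \left(-2 + X\right)$ ($h{\left(X \right)} = \left(-2 + X\right) 2 X = 2 X \left(-2 + X\right)$)
$B{\left(n,O \right)} = \frac{1}{O + 2 \left(-2 + \left(6 + O\right) \left(O + n\right)\right) \left(6 + O\right) \left(O + n\right)}$ ($B{\left(n,O \right)} = \frac{1}{2 \left(n + O\right) \left(O + 6\right) \left(-2 + \left(n + O\right) \left(O + 6\right)\right) + O} = \frac{1}{2 \left(O + n\right) \left(6 + O\right) \left(-2 + \left(O + n\right) \left(6 + O\right)\right) + O} = \frac{1}{2 \left(6 + O\right) \left(O + n\right) \left(-2 + \left(6 + O\right) \left(O + n\right)\right) + O} = \frac{1}{2 \left(-2 + \left(6 + O\right) \left(O + n\right)\right) \left(6 + O\right) \left(O + n\right) + O} = \frac{1}{O + 2 \left(-2 + \left(6 + O\right) \left(O + n\right)\right) \left(6 + O\right) \left(O + n\right)}$)
$B{\left(-4,-7 \right)} \left(-31 - -2544\right) = \frac{-31 - -2544}{-7 + 2 \left(\left(-7\right)^{2} + 6 \left(-7\right) + 6 \left(-4\right) - -28\right) \left(-2 + \left(-7\right)^{2} + 6 \left(-7\right) + 6 \left(-4\right) - -28\right)} = \frac{-31 + 2544}{-7 + 2 \left(49 - 42 - 24 + 28\right) \left(-2 + 49 - 42 - 24 + 28\right)} = \frac{1}{-7 + 2 \cdot 11 \cdot 9} \cdot 2513 = \frac{1}{-7 + 198} \cdot 2513 = \frac{1}{191} \cdot 2513 = \frac{2513}{191}$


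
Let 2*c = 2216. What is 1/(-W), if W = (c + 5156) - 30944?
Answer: 1/24680 ≈ 4.0519e-5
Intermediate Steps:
c = 1108 (c = (1/2)*2216 = 1108)
W = -24680 (W = (1108 + 5156) - 30944 = 6264 - 30944 = -24680)
1/(-W) = 1/(-1*(-24680)) = 1/24680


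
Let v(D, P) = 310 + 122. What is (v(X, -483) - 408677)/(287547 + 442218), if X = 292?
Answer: -81649/145953 ≈ -0.55942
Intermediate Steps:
v(D, P) = 432
(v(X, -483) - 408677)/(287547 + 442218) = (432 - 408677)/(287547 + 442218) = -408245/729765 = -408245*1/729765 = -81649/145953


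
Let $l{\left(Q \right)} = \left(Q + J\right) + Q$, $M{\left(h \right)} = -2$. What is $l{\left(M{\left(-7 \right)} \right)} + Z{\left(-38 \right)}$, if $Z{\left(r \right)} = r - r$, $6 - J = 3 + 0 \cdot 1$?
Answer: $-1$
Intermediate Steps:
$J = 3$ ($J = 6 - \left(3 + 0 \cdot 1\right) = 6 - \left(3 + 0\right) = 6 - 3 = 3$)
$Z{\left(r \right)} = 0$
$l{\left(Q \right)} = 3 + 2 Q$ ($l{\left(Q \right)} = \left(Q + 3\right) + Q = \left(3 + Q\right) + Q = 3 + 2 Q$)
$l{\left(M{\left(-7 \right)} \right)} + Z{\left(-38 \right)} = \left(3 + 2 \left(-2\right)\right) + 0 = \left(3 - 4\right) + 0 = -1 + 0 = -1$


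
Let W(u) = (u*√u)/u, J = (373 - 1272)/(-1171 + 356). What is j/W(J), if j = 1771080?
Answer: 1771080*√732685/899 ≈ 1.6863e+6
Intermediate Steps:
J = 899/815 (J = -899/(-815) = -899*(-1/815) = 899/815 ≈ 1.1031)
W(u) = √u (W(u) = u^(3/2)/u = √u)
j/W(J) = 1771080/(√(899/815)) = 1771080/((√732685/815)) = 1771080*(√732685/899) = 1771080*√732685/899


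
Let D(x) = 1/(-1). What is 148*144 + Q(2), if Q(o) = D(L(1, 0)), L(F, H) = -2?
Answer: 21311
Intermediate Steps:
D(x) = -1
Q(o) = -1
148*144 + Q(2) = 148*144 - 1 = 21312 - 1 = 21311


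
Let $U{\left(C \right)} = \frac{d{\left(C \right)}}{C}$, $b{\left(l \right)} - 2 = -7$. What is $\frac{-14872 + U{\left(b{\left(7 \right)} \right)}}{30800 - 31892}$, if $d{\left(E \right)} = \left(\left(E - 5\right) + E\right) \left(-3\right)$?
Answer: $\frac{14881}{1092} \approx 13.627$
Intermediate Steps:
$d{\left(E \right)} = 15 - 6 E$ ($d{\left(E \right)} = \left(\left(-5 + E\right) + E\right) \left(-3\right) = \left(-5 + 2 E\right) \left(-3\right) = 15 - 6 E$)
$b{\left(l \right)} = -5$ ($b{\left(l \right)} = 2 - 7 = -5$)
$U{\left(C \right)} = \frac{15 - 6 C}{C}$
$\frac{-14872 + U{\left(b{\left(7 \right)} \right)}}{30800 - 31892} = \frac{-14872 - \left(6 - \frac{15}{-5}\right)}{30800 - 31892} = \frac{-14872 + \left(-6 + 15 \left(- \frac{1}{5}\right)\right)}{-1092} = \left(-14872 - 9\right) \left(- \frac{1}{1092}\right) = \left(-14881\right) \left(- \frac{1}{1092}\right) = \frac{14881}{1092}$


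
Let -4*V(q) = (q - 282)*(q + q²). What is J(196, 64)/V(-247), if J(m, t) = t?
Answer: 128/16071549 ≈ 7.9644e-6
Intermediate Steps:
V(q) = -(-282 + q)*(q + q²)/4 (V(q) = -(q - 282)*(q + q²)/4 = -(-282 + q)*(q + q²)/4)
J(196, 64)/V(-247) = 64/(((¼)*(-247)*(282 - 1*(-247)² + 281*(-247)))) = 64/(((¼)*(-247)*(282 - 1*61009 - 69407))) = 64/(((¼)*(-247)*(282 - 61009 - 69407))) = 64/(((¼)*(-247)*(-130134))) = 64/(16071549/2) = 64*(2/16071549) = 128/16071549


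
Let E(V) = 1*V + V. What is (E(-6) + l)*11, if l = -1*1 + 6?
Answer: -77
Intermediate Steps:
l = 5 (l = -1 + 6 = 5)
E(V) = 2*V (E(V) = V + V = 2*V)
(E(-6) + l)*11 = (2*(-6) + 5)*11 = (-12 + 5)*11 = -7*11 = -77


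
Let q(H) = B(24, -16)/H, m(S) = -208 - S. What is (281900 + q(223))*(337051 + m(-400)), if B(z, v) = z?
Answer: 21200350872932/223 ≈ 9.5069e+10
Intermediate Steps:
q(H) = 24/H
(281900 + q(223))*(337051 + m(-400)) = (281900 + 24/223)*(337051 + (-208 - 1*(-400))) = (281900 + 24*(1/223))*(337051 + (-208 + 400)) = (281900 + 24/223)*(337051 + 192) = (62863724/223)*337243 = 21200350872932/223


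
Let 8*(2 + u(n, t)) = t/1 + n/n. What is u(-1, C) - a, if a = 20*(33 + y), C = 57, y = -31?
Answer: -139/4 ≈ -34.750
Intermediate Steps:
a = 40 (a = 20*(33 - 31) = 20*2 = 40)
u(n, t) = -15/8 + t/8 (u(n, t) = -2 + (t/1 + n/n)/8 = -2 + (t*1 + 1)/8 = -2 + (t + 1)/8 = -2 + (1 + t)/8 = -2 + (⅛ + t/8) = -15/8 + t/8)
u(-1, C) - a = (-15/8 + (⅛)*57) - 1*40 = (-15/8 + 57/8) - 40 = 21/4 - 40 = -139/4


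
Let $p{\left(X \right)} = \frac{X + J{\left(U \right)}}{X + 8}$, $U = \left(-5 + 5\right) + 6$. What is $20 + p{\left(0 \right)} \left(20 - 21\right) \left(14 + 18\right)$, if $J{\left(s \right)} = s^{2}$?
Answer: $-124$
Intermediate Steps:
$U = 6$ ($U = 0 + 6 = 6$)
$p{\left(X \right)} = \frac{36 + X}{8 + X}$ ($p{\left(X \right)} = \frac{X + 6^{2}}{X + 8} = \frac{X + 36}{8 + X} = \frac{36 + X}{8 + X}$)
$20 + p{\left(0 \right)} \left(20 - 21\right) \left(14 + 18\right) = 20 + \frac{36 + 0}{8 + 0} \left(20 - 21\right) \left(14 + 18\right) = 20 + \frac{1}{8} \cdot 36 \left(\left(-1\right) 32\right) = 20 + \frac{1}{8} \cdot 36 \left(-32\right) = 20 + \frac{9}{2} \left(-32\right) = 20 - 144 = -124$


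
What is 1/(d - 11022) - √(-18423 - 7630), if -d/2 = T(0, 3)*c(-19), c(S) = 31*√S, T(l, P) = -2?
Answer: (-I + 11022*√26053 - 124*I*√495007)/(2*(62*√19 + 5511*I)) ≈ -9.0512e-5 - 161.41*I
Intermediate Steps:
d = 124*I*√19 (d = -(-4)*31*√(-19) = -(-4)*31*(I*√19) = -(-4)*31*I*√19 = -(-124)*I*√19 = 124*I*√19 ≈ 540.5*I)
1/(d - 11022) - √(-18423 - 7630) = 1/(124*I*√19 - 11022) - √(-18423 - 7630) = 1/(-11022 + 124*I*√19) - √(-26053) = 1/(-11022 + 124*I*√19) - I*√26053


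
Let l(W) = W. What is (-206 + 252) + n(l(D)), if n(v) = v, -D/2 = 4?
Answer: 38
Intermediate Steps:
D = -8 (D = -2*4 = -8)
(-206 + 252) + n(l(D)) = (-206 + 252) - 8 = 46 - 8 = 38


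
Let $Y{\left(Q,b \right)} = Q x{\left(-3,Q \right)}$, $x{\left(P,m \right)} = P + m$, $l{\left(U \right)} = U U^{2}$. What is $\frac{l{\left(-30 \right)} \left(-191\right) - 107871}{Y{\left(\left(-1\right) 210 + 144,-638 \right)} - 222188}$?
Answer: $- \frac{5049129}{217634} \approx -23.2$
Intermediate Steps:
$l{\left(U \right)} = U^{3}$
$Y{\left(Q,b \right)} = Q \left(-3 + Q\right)$
$\frac{l{\left(-30 \right)} \left(-191\right) - 107871}{Y{\left(\left(-1\right) 210 + 144,-638 \right)} - 222188} = \frac{\left(-30\right)^{3} \left(-191\right) - 107871}{\left(\left(-1\right) 210 + 144\right) \left(-3 + \left(\left(-1\right) 210 + 144\right)\right) - 222188} = \frac{\left(-27000\right) \left(-191\right) - 107871}{\left(-210 + 144\right) \left(-3 + \left(-210 + 144\right)\right) - 222188} = \frac{5157000 - 107871}{- 66 \left(-3 - 66\right) - 222188} = \frac{5049129}{\left(-66\right) \left(-69\right) - 222188} = \frac{5049129}{4554 - 222188} = \frac{5049129}{-217634} = 5049129 \left(- \frac{1}{217634}\right) = - \frac{5049129}{217634}$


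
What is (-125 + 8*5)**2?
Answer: 7225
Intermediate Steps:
(-125 + 8*5)**2 = (-125 + 40)**2 = (-85)**2 = 7225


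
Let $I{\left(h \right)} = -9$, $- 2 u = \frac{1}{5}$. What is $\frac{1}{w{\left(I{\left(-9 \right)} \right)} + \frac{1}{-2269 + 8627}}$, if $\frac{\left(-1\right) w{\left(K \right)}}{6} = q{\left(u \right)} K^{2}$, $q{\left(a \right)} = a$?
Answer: $\frac{31790}{1544999} \approx 0.020576$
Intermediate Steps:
$u = - \frac{1}{10}$ ($u = - \frac{1}{2 \cdot 5} = \left(- \frac{1}{2}\right) \frac{1}{5} = - \frac{1}{10} \approx -0.1$)
$w{\left(K \right)} = \frac{3 K^{2}}{5}$ ($w{\left(K \right)} = - 6 \left(- \frac{K^{2}}{10}\right) = \frac{3 K^{2}}{5}$)
$\frac{1}{w{\left(I{\left(-9 \right)} \right)} + \frac{1}{-2269 + 8627}} = \frac{1}{\frac{3 \left(-9\right)^{2}}{5} + \frac{1}{-2269 + 8627}} = \frac{1}{\frac{3}{5} \cdot 81 + \frac{1}{6358}} = \frac{1}{\frac{243}{5} + \frac{1}{6358}} = \frac{1}{\frac{1544999}{31790}} = \frac{31790}{1544999}$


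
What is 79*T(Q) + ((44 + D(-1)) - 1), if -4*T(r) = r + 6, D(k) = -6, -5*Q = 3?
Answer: -1393/20 ≈ -69.650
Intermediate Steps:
Q = -⅗ (Q = -⅕*3 = -⅗ ≈ -0.60000)
T(r) = -3/2 - r/4 (T(r) = -(r + 6)/4 = -(6 + r)/4 = -3/2 - r/4)
79*T(Q) + ((44 + D(-1)) - 1) = 79*(-3/2 - ¼*(-⅗)) + ((44 - 6) - 1) = 79*(-3/2 + 3/20) + (38 - 1) = 79*(-27/20) + 37 = -2133/20 + 37 = -1393/20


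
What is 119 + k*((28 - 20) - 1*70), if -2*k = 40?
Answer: 1359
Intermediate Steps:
k = -20 (k = -1/2*40 = -20)
119 + k*((28 - 20) - 1*70) = 119 - 20*((28 - 20) - 1*70) = 119 - 20*(8 - 70) = 119 - 20*(-62) = 119 + 1240 = 1359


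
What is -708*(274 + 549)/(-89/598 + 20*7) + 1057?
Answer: -86682355/27877 ≈ -3109.5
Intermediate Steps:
-708*(274 + 549)/(-89/598 + 20*7) + 1057 = -582684/(-89*1/598 + 140) + 1057 = -582684/(-89/598 + 140) + 1057 = -582684/83631/598 + 1057 = -582684*598/83631 + 1057 = -708*492154/83631 + 1057 = -116148344/27877 + 1057 = -86682355/27877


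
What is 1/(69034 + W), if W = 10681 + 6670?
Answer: 1/86385 ≈ 1.1576e-5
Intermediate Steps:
W = 17351
1/(69034 + W) = 1/(69034 + 17351) = 1/86385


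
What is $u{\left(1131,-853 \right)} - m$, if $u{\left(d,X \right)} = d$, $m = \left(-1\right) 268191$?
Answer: $269322$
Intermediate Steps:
$m = -268191$
$u{\left(1131,-853 \right)} - m = 1131 - -268191 = 1131 + 268191 = 269322$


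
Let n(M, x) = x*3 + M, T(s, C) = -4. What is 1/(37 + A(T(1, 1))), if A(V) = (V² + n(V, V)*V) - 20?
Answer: 1/97 ≈ 0.010309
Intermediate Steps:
n(M, x) = M + 3*x (n(M, x) = 3*x + M = M + 3*x)
A(V) = -20 + 5*V² (A(V) = (V² + (V + 3*V)*V) - 20 = (V² + (4*V)*V) - 20 = (V² + 4*V²) - 20 = 5*V² - 20 = -20 + 5*V²)
1/(37 + A(T(1, 1))) = 1/(37 + (-20 + 5*(-4)²)) = 1/(37 + (-20 + 5*16)) = 1/(37 + (-20 + 80)) = 1/(37 + 60) = 1/97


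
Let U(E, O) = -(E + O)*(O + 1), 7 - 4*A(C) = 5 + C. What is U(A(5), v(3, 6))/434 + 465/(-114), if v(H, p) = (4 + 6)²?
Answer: -896383/32984 ≈ -27.176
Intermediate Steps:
A(C) = ½ - C/4 (A(C) = 7/4 - (5 + C)/4 = 7/4 + (-5/4 - C/4) = ½ - C/4)
v(H, p) = 100 (v(H, p) = 10² = 100)
U(E, O) = -(1 + O)*(E + O) (U(E, O) = -(E + O)*(1 + O) = -(1 + O)*(E + O))
U(A(5), v(3, 6))/434 + 465/(-114) = (-(½ - ¼*5) - 1*100 - 1*100² - 1*(½ - ¼*5)*100)/434 + 465/(-114) = (-(½ - 5/4) - 100 - 1*10000 - 1*(½ - 5/4)*100)*(1/434) + 465*(-1/114) = (-1*(-¾) - 100 - 10000 - 1*(-¾)*100)*(1/434) - 155/38 = (¾ - 100 - 10000 + 75)*(1/434) - 155/38 = -40097/4*1/434 - 155/38 = -40097/1736 - 155/38 = -896383/32984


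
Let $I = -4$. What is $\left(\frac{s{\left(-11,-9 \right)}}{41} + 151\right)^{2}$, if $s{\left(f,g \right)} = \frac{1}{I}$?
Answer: $\frac{613206169}{26896} \approx 22799.0$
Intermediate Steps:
$s{\left(f,g \right)} = - \frac{1}{4}$ ($s{\left(f,g \right)} = \frac{1}{-4} = - \frac{1}{4}$)
$\left(\frac{s{\left(-11,-9 \right)}}{41} + 151\right)^{2} = \left(- \frac{1}{4 \cdot 41} + 151\right)^{2} = \left(\left(- \frac{1}{4}\right) \frac{1}{41} + 151\right)^{2} = \left(- \frac{1}{164} + 151\right)^{2} = \left(\frac{24763}{164}\right)^{2} = \frac{613206169}{26896}$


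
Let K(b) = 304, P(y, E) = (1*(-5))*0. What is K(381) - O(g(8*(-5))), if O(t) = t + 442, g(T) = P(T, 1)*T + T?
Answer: -98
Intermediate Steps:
P(y, E) = 0 (P(y, E) = -5*0 = 0)
g(T) = T (g(T) = 0*T + T = 0 + T = T)
O(t) = 442 + t
K(381) - O(g(8*(-5))) = 304 - (442 + 8*(-5)) = 304 - (442 - 40) = 304 - 1*402 = 304 - 402 = -98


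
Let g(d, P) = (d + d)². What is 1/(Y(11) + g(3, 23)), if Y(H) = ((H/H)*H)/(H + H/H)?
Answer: 12/443 ≈ 0.027088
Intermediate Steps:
g(d, P) = 4*d² (g(d, P) = (2*d)² = 4*d²)
Y(H) = H/(1 + H) (Y(H) = (1*H)/(H + 1) = H/(1 + H))
1/(Y(11) + g(3, 23)) = 1/(11/(1 + 11) + 4*3²) = 1/(11/12 + 4*9) = 1/(11*(1/12) + 36) = 1/(11/12 + 36) = 1/(443/12) = 12/443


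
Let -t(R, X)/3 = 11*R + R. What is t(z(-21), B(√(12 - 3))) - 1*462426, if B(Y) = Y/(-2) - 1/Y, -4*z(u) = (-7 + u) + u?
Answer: -462867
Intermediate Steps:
z(u) = 7/4 - u/2 (z(u) = -((-7 + u) + u)/4 = -(-7 + 2*u)/4 = 7/4 - u/2)
B(Y) = -1/Y - Y/2 (B(Y) = Y*(-½) - 1/Y = -Y/2 - 1/Y = -1/Y - Y/2)
t(R, X) = -36*R (t(R, X) = -3*(11*R + R) = -36*R)
t(z(-21), B(√(12 - 3))) - 1*462426 = -36*(7/4 - ½*(-21)) - 1*462426 = -36*(7/4 + 21/2) - 462426 = -36*49/4 - 462426 = -441 - 462426 = -462867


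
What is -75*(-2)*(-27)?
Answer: -4050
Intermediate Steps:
-75*(-2)*(-27) = -15*(-10)*(-27) = 150*(-27) = -4050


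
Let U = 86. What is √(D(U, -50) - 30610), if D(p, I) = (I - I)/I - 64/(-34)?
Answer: I*√8845746/17 ≈ 174.95*I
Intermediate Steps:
D(p, I) = 32/17 (D(p, I) = 0/I - 64*(-1/34) = 0 + 32/17 = 32/17)
√(D(U, -50) - 30610) = √(32/17 - 30610) = √(-520338/17) = I*√8845746/17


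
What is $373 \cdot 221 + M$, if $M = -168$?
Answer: $82265$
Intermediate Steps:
$373 \cdot 221 + M = 373 \cdot 221 - 168 = 82433 - 168 = 82265$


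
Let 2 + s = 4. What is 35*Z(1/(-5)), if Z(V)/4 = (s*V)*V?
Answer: 56/5 ≈ 11.200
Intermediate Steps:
s = 2 (s = -2 + 4 = 2)
Z(V) = 8*V² (Z(V) = 4*((2*V)*V) = 4*(2*V²) = 8*V²)
35*Z(1/(-5)) = 35*(8*(1/(-5))²) = 35*(8*(-⅕)²) = 35*(8*(1/25)) = 35*(8/25) = 56/5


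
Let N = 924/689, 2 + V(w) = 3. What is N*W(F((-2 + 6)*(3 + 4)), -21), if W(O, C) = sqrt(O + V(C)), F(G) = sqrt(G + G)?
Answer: 924*sqrt(1 + 2*sqrt(14))/689 ≈ 3.9060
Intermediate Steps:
V(w) = 1 (V(w) = -2 + 3 = 1)
F(G) = sqrt(2)*sqrt(G) (F(G) = sqrt(2*G) = sqrt(2)*sqrt(G))
W(O, C) = sqrt(1 + O) (W(O, C) = sqrt(O + 1) = sqrt(1 + O))
N = 924/689 (N = 924*(1/689) = 924/689 ≈ 1.3411)
N*W(F((-2 + 6)*(3 + 4)), -21) = 924*sqrt(1 + sqrt(2)*sqrt((-2 + 6)*(3 + 4)))/689 = 924*sqrt(1 + sqrt(2)*sqrt(4*7))/689 = 924*sqrt(1 + sqrt(2)*sqrt(28))/689 = 924*sqrt(1 + sqrt(2)*(2*sqrt(7)))/689 = 924*sqrt(1 + 2*sqrt(14))/689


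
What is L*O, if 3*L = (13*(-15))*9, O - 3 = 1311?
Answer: -768690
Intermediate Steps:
O = 1314 (O = 3 + 1311 = 1314)
L = -585 (L = ((13*(-15))*9)/3 = (-195*9)/3 = (⅓)*(-1755) = -585)
L*O = -585*1314 = -768690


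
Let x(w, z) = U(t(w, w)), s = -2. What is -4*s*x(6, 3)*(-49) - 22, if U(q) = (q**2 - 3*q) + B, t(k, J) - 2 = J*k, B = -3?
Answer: -520206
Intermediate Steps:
t(k, J) = 2 + J*k
U(q) = -3 + q**2 - 3*q (U(q) = (q**2 - 3*q) - 3 = -3 + q**2 - 3*q)
x(w, z) = -9 + (2 + w**2)**2 - 3*w**2 (x(w, z) = -3 + (2 + w*w)**2 - 3*(2 + w*w) = -3 + (2 + w**2)**2 - 3*(2 + w**2) = -3 + (2 + w**2)**2 + (-6 - 3*w**2) = -9 + (2 + w**2)**2 - 3*w**2)
-4*s*x(6, 3)*(-49) - 22 = -(-8)*(-5 + 6**2 + 6**4)*(-49) - 22 = -(-8)*(-5 + 36 + 1296)*(-49) - 22 = -(-8)*1327*(-49) - 22 = -4*(-2654)*(-49) - 22 = 10616*(-49) - 22 = -520184 - 22 = -520206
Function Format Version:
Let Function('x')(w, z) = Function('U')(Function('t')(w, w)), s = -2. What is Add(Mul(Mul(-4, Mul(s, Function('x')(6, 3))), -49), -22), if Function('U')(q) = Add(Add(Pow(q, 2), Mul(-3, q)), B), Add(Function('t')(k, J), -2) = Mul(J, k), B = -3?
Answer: -520206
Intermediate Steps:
Function('t')(k, J) = Add(2, Mul(J, k))
Function('U')(q) = Add(-3, Pow(q, 2), Mul(-3, q)) (Function('U')(q) = Add(Add(Pow(q, 2), Mul(-3, q)), -3) = Add(-3, Pow(q, 2), Mul(-3, q)))
Function('x')(w, z) = Add(-9, Pow(Add(2, Pow(w, 2)), 2), Mul(-3, Pow(w, 2))) (Function('x')(w, z) = Add(-3, Pow(Add(2, Mul(w, w)), 2), Mul(-3, Add(2, Mul(w, w)))) = Add(-3, Pow(Add(2, Pow(w, 2)), 2), Mul(-3, Add(2, Pow(w, 2)))) = Add(-3, Pow(Add(2, Pow(w, 2)), 2), Add(-6, Mul(-3, Pow(w, 2)))) = Add(-9, Pow(Add(2, Pow(w, 2)), 2), Mul(-3, Pow(w, 2))))
Add(Mul(Mul(-4, Mul(s, Function('x')(6, 3))), -49), -22) = Add(Mul(Mul(-4, Mul(-2, Add(-5, Pow(6, 2), Pow(6, 4)))), -49), -22) = Add(Mul(Mul(-4, Mul(-2, Add(-5, 36, 1296))), -49), -22) = Add(Mul(Mul(-4, Mul(-2, 1327)), -49), -22) = Add(Mul(Mul(-4, -2654), -49), -22) = Add(Mul(10616, -49), -22) = Add(-520184, -22) = -520206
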